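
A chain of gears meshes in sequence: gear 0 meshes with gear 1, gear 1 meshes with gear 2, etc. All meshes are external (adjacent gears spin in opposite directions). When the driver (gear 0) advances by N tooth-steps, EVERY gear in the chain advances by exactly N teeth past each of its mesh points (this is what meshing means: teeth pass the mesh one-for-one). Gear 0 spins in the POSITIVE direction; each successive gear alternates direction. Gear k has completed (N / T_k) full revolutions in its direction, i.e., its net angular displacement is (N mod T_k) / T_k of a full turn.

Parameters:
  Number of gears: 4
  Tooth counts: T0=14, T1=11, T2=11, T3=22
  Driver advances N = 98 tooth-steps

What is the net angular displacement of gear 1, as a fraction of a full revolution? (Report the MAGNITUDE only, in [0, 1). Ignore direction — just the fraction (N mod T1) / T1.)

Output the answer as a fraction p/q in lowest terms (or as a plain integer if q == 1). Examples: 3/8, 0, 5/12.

Chain of 4 gears, tooth counts: [14, 11, 11, 22]
  gear 0: T0=14, direction=positive, advance = 98 mod 14 = 0 teeth = 0/14 turn
  gear 1: T1=11, direction=negative, advance = 98 mod 11 = 10 teeth = 10/11 turn
  gear 2: T2=11, direction=positive, advance = 98 mod 11 = 10 teeth = 10/11 turn
  gear 3: T3=22, direction=negative, advance = 98 mod 22 = 10 teeth = 10/22 turn
Gear 1: 98 mod 11 = 10
Fraction = 10 / 11 = 10/11 (gcd(10,11)=1) = 10/11

Answer: 10/11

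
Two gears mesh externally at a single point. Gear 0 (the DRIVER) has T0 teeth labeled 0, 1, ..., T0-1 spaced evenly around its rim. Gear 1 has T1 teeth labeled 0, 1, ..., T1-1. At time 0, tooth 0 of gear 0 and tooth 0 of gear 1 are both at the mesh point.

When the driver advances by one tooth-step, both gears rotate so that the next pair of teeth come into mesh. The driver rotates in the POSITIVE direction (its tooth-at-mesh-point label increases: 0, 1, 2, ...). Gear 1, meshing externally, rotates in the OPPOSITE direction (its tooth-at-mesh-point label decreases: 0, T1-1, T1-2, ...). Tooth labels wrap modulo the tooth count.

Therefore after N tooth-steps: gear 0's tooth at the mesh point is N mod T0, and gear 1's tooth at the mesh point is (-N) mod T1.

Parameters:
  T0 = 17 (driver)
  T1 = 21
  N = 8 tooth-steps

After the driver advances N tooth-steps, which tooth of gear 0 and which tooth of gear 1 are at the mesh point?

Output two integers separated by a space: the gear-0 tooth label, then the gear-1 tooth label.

Answer: 8 13

Derivation:
Gear 0 (driver, T0=17): tooth at mesh = N mod T0
  8 = 0 * 17 + 8, so 8 mod 17 = 8
  gear 0 tooth = 8
Gear 1 (driven, T1=21): tooth at mesh = (-N) mod T1
  8 = 0 * 21 + 8, so 8 mod 21 = 8
  (-8) mod 21 = (-8) mod 21 = 21 - 8 = 13
Mesh after 8 steps: gear-0 tooth 8 meets gear-1 tooth 13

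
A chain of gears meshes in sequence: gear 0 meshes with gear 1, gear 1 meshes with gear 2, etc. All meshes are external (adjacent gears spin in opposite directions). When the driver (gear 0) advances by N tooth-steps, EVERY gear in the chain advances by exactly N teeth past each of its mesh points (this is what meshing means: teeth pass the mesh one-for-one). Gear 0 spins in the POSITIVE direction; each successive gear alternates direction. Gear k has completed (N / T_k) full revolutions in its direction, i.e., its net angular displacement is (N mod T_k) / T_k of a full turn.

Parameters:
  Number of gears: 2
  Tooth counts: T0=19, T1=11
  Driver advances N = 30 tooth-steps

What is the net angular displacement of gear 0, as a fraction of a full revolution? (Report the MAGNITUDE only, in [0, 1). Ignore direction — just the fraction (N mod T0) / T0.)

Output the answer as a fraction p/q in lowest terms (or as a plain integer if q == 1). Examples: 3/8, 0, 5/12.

Answer: 11/19

Derivation:
Chain of 2 gears, tooth counts: [19, 11]
  gear 0: T0=19, direction=positive, advance = 30 mod 19 = 11 teeth = 11/19 turn
  gear 1: T1=11, direction=negative, advance = 30 mod 11 = 8 teeth = 8/11 turn
Gear 0: 30 mod 19 = 11
Fraction = 11 / 19 = 11/19 (gcd(11,19)=1) = 11/19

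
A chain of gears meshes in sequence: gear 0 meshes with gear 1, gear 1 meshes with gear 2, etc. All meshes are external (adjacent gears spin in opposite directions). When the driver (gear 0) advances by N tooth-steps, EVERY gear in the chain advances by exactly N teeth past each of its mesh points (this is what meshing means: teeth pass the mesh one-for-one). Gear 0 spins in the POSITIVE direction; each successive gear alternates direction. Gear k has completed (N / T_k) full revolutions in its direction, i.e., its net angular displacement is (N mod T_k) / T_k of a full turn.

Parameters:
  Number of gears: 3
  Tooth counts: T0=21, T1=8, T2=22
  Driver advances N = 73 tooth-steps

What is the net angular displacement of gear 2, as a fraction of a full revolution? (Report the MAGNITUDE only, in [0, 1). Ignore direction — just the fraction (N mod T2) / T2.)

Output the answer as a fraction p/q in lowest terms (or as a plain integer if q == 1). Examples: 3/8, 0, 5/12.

Answer: 7/22

Derivation:
Chain of 3 gears, tooth counts: [21, 8, 22]
  gear 0: T0=21, direction=positive, advance = 73 mod 21 = 10 teeth = 10/21 turn
  gear 1: T1=8, direction=negative, advance = 73 mod 8 = 1 teeth = 1/8 turn
  gear 2: T2=22, direction=positive, advance = 73 mod 22 = 7 teeth = 7/22 turn
Gear 2: 73 mod 22 = 7
Fraction = 7 / 22 = 7/22 (gcd(7,22)=1) = 7/22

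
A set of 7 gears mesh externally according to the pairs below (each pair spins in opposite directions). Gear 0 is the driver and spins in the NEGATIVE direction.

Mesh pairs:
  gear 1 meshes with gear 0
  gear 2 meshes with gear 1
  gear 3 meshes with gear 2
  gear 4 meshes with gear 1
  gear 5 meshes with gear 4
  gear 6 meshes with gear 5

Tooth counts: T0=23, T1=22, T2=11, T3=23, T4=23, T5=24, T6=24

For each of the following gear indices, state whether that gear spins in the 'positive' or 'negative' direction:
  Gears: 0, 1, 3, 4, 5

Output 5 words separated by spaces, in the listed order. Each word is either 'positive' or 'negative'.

Gear 0 (driver): negative (depth 0)
  gear 1: meshes with gear 0 -> depth 1 -> positive (opposite of gear 0)
  gear 2: meshes with gear 1 -> depth 2 -> negative (opposite of gear 1)
  gear 3: meshes with gear 2 -> depth 3 -> positive (opposite of gear 2)
  gear 4: meshes with gear 1 -> depth 2 -> negative (opposite of gear 1)
  gear 5: meshes with gear 4 -> depth 3 -> positive (opposite of gear 4)
  gear 6: meshes with gear 5 -> depth 4 -> negative (opposite of gear 5)
Queried indices 0, 1, 3, 4, 5 -> negative, positive, positive, negative, positive

Answer: negative positive positive negative positive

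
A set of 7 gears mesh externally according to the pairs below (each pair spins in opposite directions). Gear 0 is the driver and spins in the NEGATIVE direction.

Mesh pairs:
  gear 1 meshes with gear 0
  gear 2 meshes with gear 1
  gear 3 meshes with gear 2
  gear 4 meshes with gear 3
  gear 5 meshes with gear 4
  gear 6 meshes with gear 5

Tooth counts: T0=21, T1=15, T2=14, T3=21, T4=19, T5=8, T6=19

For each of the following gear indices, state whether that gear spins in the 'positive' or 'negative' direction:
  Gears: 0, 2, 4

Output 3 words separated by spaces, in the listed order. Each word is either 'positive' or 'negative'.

Gear 0 (driver): negative (depth 0)
  gear 1: meshes with gear 0 -> depth 1 -> positive (opposite of gear 0)
  gear 2: meshes with gear 1 -> depth 2 -> negative (opposite of gear 1)
  gear 3: meshes with gear 2 -> depth 3 -> positive (opposite of gear 2)
  gear 4: meshes with gear 3 -> depth 4 -> negative (opposite of gear 3)
  gear 5: meshes with gear 4 -> depth 5 -> positive (opposite of gear 4)
  gear 6: meshes with gear 5 -> depth 6 -> negative (opposite of gear 5)
Queried indices 0, 2, 4 -> negative, negative, negative

Answer: negative negative negative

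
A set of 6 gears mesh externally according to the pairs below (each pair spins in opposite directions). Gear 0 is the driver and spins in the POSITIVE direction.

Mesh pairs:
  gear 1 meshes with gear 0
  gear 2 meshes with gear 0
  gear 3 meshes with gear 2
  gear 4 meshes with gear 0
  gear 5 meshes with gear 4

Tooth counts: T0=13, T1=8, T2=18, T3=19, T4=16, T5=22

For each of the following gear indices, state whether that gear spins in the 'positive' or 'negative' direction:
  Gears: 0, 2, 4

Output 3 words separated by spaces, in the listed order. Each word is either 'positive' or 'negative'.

Answer: positive negative negative

Derivation:
Gear 0 (driver): positive (depth 0)
  gear 1: meshes with gear 0 -> depth 1 -> negative (opposite of gear 0)
  gear 2: meshes with gear 0 -> depth 1 -> negative (opposite of gear 0)
  gear 3: meshes with gear 2 -> depth 2 -> positive (opposite of gear 2)
  gear 4: meshes with gear 0 -> depth 1 -> negative (opposite of gear 0)
  gear 5: meshes with gear 4 -> depth 2 -> positive (opposite of gear 4)
Queried indices 0, 2, 4 -> positive, negative, negative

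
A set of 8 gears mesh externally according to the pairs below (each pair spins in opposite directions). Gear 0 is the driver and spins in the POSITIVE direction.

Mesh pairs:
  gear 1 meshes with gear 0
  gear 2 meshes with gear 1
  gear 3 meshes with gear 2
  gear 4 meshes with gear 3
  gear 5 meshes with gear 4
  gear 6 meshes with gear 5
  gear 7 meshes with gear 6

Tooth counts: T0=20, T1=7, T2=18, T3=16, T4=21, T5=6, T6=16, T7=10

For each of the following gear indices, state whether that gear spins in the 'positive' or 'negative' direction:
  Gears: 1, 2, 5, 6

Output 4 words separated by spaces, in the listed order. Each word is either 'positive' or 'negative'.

Answer: negative positive negative positive

Derivation:
Gear 0 (driver): positive (depth 0)
  gear 1: meshes with gear 0 -> depth 1 -> negative (opposite of gear 0)
  gear 2: meshes with gear 1 -> depth 2 -> positive (opposite of gear 1)
  gear 3: meshes with gear 2 -> depth 3 -> negative (opposite of gear 2)
  gear 4: meshes with gear 3 -> depth 4 -> positive (opposite of gear 3)
  gear 5: meshes with gear 4 -> depth 5 -> negative (opposite of gear 4)
  gear 6: meshes with gear 5 -> depth 6 -> positive (opposite of gear 5)
  gear 7: meshes with gear 6 -> depth 7 -> negative (opposite of gear 6)
Queried indices 1, 2, 5, 6 -> negative, positive, negative, positive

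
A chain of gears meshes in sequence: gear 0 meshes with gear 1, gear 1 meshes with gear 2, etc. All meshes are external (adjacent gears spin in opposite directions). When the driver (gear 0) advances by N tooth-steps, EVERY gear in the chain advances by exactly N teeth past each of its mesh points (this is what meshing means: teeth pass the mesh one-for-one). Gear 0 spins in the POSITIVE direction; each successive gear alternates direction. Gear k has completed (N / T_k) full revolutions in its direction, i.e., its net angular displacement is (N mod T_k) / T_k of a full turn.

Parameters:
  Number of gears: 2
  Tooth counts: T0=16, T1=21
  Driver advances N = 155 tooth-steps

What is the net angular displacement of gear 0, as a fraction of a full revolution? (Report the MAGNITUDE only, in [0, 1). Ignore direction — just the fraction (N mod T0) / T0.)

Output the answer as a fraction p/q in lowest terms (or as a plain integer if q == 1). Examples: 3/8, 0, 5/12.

Answer: 11/16

Derivation:
Chain of 2 gears, tooth counts: [16, 21]
  gear 0: T0=16, direction=positive, advance = 155 mod 16 = 11 teeth = 11/16 turn
  gear 1: T1=21, direction=negative, advance = 155 mod 21 = 8 teeth = 8/21 turn
Gear 0: 155 mod 16 = 11
Fraction = 11 / 16 = 11/16 (gcd(11,16)=1) = 11/16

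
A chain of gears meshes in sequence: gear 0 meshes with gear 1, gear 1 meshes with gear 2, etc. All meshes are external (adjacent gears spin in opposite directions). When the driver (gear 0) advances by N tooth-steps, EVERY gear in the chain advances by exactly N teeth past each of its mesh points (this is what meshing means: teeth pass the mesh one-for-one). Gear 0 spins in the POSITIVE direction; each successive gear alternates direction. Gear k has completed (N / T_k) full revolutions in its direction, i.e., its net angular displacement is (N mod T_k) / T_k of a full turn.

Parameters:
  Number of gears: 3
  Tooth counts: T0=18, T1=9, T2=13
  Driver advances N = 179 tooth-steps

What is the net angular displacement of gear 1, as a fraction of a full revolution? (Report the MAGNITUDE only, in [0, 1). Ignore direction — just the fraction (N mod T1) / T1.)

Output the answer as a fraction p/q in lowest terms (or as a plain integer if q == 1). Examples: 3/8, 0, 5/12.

Chain of 3 gears, tooth counts: [18, 9, 13]
  gear 0: T0=18, direction=positive, advance = 179 mod 18 = 17 teeth = 17/18 turn
  gear 1: T1=9, direction=negative, advance = 179 mod 9 = 8 teeth = 8/9 turn
  gear 2: T2=13, direction=positive, advance = 179 mod 13 = 10 teeth = 10/13 turn
Gear 1: 179 mod 9 = 8
Fraction = 8 / 9 = 8/9 (gcd(8,9)=1) = 8/9

Answer: 8/9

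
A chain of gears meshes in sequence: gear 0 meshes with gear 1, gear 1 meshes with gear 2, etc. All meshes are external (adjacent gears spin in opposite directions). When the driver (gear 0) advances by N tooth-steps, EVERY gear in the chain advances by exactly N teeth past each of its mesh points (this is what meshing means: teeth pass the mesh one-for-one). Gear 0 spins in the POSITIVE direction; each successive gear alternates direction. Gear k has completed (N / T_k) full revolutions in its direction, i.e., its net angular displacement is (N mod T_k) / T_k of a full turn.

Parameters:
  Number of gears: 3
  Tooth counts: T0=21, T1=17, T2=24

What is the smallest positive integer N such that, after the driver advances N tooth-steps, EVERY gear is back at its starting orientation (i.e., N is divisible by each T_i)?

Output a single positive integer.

Answer: 2856

Derivation:
Gear k returns to start when N is a multiple of T_k.
All gears at start simultaneously when N is a common multiple of [21, 17, 24]; the smallest such N is lcm(21, 17, 24).
Start: lcm = T0 = 21
Fold in T1=17: gcd(21, 17) = 1; lcm(21, 17) = 21 * 17 / 1 = 357 / 1 = 357
Fold in T2=24: gcd(357, 24) = 3; lcm(357, 24) = 357 * 24 / 3 = 8568 / 3 = 2856
Full cycle length = 2856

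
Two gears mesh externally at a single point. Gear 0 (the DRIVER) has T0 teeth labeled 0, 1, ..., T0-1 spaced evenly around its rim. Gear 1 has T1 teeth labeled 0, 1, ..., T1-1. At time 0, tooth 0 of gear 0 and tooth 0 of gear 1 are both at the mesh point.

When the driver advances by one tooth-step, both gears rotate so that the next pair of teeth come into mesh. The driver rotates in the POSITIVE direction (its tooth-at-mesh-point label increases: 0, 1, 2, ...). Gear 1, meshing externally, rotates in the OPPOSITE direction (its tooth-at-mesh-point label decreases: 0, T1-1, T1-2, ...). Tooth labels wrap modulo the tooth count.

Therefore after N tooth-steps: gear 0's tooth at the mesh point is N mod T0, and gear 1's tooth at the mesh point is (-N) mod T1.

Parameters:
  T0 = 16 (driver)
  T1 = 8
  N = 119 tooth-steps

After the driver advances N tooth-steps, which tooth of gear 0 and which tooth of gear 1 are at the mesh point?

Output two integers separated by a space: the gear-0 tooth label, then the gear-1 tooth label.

Answer: 7 1

Derivation:
Gear 0 (driver, T0=16): tooth at mesh = N mod T0
  119 = 7 * 16 + 7, so 119 mod 16 = 7
  gear 0 tooth = 7
Gear 1 (driven, T1=8): tooth at mesh = (-N) mod T1
  119 = 14 * 8 + 7, so 119 mod 8 = 7
  (-119) mod 8 = (-7) mod 8 = 8 - 7 = 1
Mesh after 119 steps: gear-0 tooth 7 meets gear-1 tooth 1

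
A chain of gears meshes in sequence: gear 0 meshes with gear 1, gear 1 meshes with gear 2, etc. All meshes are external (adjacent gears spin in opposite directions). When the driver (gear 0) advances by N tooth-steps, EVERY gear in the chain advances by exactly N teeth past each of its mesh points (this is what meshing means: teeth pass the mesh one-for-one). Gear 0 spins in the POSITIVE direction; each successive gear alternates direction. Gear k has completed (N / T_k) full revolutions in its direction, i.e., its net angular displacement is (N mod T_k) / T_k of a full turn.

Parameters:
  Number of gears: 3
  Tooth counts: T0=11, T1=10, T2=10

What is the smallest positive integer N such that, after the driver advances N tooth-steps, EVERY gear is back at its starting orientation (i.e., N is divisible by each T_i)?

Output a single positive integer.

Answer: 110

Derivation:
Gear k returns to start when N is a multiple of T_k.
All gears at start simultaneously when N is a common multiple of [11, 10, 10]; the smallest such N is lcm(11, 10, 10).
Start: lcm = T0 = 11
Fold in T1=10: gcd(11, 10) = 1; lcm(11, 10) = 11 * 10 / 1 = 110 / 1 = 110
Fold in T2=10: gcd(110, 10) = 10; lcm(110, 10) = 110 * 10 / 10 = 1100 / 10 = 110
Full cycle length = 110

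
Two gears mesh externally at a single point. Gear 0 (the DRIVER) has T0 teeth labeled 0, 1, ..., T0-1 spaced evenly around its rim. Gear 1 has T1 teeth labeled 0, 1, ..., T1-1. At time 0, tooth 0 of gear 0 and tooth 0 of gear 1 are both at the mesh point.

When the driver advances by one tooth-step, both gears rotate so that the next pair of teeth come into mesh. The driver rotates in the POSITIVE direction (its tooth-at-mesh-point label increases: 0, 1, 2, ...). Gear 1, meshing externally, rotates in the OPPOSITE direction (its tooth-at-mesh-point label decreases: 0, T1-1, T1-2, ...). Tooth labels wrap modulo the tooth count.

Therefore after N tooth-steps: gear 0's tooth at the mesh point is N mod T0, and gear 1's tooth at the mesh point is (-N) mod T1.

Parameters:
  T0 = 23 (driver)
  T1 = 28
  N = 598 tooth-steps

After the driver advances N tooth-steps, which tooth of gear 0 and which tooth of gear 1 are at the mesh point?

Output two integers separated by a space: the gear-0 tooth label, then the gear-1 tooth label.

Gear 0 (driver, T0=23): tooth at mesh = N mod T0
  598 = 26 * 23 + 0, so 598 mod 23 = 0
  gear 0 tooth = 0
Gear 1 (driven, T1=28): tooth at mesh = (-N) mod T1
  598 = 21 * 28 + 10, so 598 mod 28 = 10
  (-598) mod 28 = (-10) mod 28 = 28 - 10 = 18
Mesh after 598 steps: gear-0 tooth 0 meets gear-1 tooth 18

Answer: 0 18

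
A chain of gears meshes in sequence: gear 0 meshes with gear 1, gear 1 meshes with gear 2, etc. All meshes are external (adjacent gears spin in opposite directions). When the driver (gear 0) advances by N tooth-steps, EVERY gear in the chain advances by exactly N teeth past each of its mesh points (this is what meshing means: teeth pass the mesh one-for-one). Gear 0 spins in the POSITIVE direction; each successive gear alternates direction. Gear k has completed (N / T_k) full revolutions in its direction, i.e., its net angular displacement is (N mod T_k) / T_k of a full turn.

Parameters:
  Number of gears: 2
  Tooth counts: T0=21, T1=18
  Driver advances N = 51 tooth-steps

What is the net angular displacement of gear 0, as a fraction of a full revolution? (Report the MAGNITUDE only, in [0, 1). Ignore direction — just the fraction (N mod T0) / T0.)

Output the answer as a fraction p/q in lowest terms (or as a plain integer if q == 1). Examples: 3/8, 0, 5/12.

Answer: 3/7

Derivation:
Chain of 2 gears, tooth counts: [21, 18]
  gear 0: T0=21, direction=positive, advance = 51 mod 21 = 9 teeth = 9/21 turn
  gear 1: T1=18, direction=negative, advance = 51 mod 18 = 15 teeth = 15/18 turn
Gear 0: 51 mod 21 = 9
Fraction = 9 / 21 = 3/7 (gcd(9,21)=3) = 3/7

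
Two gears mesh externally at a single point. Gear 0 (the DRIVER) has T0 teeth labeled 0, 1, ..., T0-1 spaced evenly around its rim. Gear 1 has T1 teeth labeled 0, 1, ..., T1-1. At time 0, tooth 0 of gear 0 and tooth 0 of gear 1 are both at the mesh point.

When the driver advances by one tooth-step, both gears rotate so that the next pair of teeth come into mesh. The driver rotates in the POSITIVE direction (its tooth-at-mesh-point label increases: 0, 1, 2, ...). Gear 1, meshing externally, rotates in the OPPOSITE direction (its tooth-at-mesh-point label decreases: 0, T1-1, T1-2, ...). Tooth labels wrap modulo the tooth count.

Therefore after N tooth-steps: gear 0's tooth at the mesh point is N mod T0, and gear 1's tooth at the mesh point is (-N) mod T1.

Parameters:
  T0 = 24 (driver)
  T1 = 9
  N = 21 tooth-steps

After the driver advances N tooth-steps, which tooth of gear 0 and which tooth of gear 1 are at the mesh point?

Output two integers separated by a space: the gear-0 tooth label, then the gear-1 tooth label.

Gear 0 (driver, T0=24): tooth at mesh = N mod T0
  21 = 0 * 24 + 21, so 21 mod 24 = 21
  gear 0 tooth = 21
Gear 1 (driven, T1=9): tooth at mesh = (-N) mod T1
  21 = 2 * 9 + 3, so 21 mod 9 = 3
  (-21) mod 9 = (-3) mod 9 = 9 - 3 = 6
Mesh after 21 steps: gear-0 tooth 21 meets gear-1 tooth 6

Answer: 21 6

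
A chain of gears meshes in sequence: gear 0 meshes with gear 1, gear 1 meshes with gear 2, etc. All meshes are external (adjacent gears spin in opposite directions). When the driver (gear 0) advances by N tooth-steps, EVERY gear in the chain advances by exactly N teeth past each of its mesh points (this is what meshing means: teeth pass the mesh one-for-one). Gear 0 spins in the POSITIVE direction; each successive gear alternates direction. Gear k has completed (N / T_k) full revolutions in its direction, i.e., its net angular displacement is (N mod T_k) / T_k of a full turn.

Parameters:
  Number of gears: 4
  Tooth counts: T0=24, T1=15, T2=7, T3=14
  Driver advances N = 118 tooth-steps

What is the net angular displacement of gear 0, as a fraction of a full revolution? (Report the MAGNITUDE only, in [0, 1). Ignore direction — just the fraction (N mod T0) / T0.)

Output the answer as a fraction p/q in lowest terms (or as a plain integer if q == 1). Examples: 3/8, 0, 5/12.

Answer: 11/12

Derivation:
Chain of 4 gears, tooth counts: [24, 15, 7, 14]
  gear 0: T0=24, direction=positive, advance = 118 mod 24 = 22 teeth = 22/24 turn
  gear 1: T1=15, direction=negative, advance = 118 mod 15 = 13 teeth = 13/15 turn
  gear 2: T2=7, direction=positive, advance = 118 mod 7 = 6 teeth = 6/7 turn
  gear 3: T3=14, direction=negative, advance = 118 mod 14 = 6 teeth = 6/14 turn
Gear 0: 118 mod 24 = 22
Fraction = 22 / 24 = 11/12 (gcd(22,24)=2) = 11/12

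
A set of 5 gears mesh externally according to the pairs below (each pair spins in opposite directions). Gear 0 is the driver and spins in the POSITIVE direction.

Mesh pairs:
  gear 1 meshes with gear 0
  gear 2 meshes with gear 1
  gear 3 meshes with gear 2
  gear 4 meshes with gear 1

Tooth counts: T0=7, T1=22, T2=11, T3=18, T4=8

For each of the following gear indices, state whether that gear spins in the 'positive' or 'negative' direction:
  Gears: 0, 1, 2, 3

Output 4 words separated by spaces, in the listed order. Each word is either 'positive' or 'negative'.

Gear 0 (driver): positive (depth 0)
  gear 1: meshes with gear 0 -> depth 1 -> negative (opposite of gear 0)
  gear 2: meshes with gear 1 -> depth 2 -> positive (opposite of gear 1)
  gear 3: meshes with gear 2 -> depth 3 -> negative (opposite of gear 2)
  gear 4: meshes with gear 1 -> depth 2 -> positive (opposite of gear 1)
Queried indices 0, 1, 2, 3 -> positive, negative, positive, negative

Answer: positive negative positive negative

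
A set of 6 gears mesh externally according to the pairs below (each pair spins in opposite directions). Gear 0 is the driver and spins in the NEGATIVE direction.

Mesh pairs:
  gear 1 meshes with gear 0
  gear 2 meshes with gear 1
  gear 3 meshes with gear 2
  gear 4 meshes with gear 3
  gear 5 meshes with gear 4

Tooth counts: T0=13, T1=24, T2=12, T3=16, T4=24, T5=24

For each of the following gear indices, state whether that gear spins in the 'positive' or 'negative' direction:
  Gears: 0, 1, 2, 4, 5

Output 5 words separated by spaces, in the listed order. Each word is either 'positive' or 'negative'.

Answer: negative positive negative negative positive

Derivation:
Gear 0 (driver): negative (depth 0)
  gear 1: meshes with gear 0 -> depth 1 -> positive (opposite of gear 0)
  gear 2: meshes with gear 1 -> depth 2 -> negative (opposite of gear 1)
  gear 3: meshes with gear 2 -> depth 3 -> positive (opposite of gear 2)
  gear 4: meshes with gear 3 -> depth 4 -> negative (opposite of gear 3)
  gear 5: meshes with gear 4 -> depth 5 -> positive (opposite of gear 4)
Queried indices 0, 1, 2, 4, 5 -> negative, positive, negative, negative, positive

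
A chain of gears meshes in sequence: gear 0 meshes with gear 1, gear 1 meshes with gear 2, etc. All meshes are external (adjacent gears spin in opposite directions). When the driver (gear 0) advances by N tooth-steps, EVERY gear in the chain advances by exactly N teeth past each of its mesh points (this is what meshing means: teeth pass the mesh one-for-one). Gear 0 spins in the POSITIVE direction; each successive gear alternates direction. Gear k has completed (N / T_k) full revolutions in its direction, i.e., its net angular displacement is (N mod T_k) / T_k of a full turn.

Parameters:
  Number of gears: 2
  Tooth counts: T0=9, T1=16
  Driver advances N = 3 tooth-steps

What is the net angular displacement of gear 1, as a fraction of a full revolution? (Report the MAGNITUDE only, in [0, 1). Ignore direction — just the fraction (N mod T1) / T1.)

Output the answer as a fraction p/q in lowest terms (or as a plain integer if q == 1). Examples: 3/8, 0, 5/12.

Chain of 2 gears, tooth counts: [9, 16]
  gear 0: T0=9, direction=positive, advance = 3 mod 9 = 3 teeth = 3/9 turn
  gear 1: T1=16, direction=negative, advance = 3 mod 16 = 3 teeth = 3/16 turn
Gear 1: 3 mod 16 = 3
Fraction = 3 / 16 = 3/16 (gcd(3,16)=1) = 3/16

Answer: 3/16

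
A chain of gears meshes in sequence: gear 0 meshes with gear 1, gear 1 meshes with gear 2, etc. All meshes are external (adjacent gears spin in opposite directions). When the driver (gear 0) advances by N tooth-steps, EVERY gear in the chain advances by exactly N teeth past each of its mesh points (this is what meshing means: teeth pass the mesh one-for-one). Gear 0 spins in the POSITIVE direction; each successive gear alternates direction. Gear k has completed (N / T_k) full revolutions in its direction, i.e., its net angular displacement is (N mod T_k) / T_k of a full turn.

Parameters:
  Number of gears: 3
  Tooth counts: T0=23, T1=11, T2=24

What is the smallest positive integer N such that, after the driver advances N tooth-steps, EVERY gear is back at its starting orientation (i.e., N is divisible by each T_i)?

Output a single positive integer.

Gear k returns to start when N is a multiple of T_k.
All gears at start simultaneously when N is a common multiple of [23, 11, 24]; the smallest such N is lcm(23, 11, 24).
Start: lcm = T0 = 23
Fold in T1=11: gcd(23, 11) = 1; lcm(23, 11) = 23 * 11 / 1 = 253 / 1 = 253
Fold in T2=24: gcd(253, 24) = 1; lcm(253, 24) = 253 * 24 / 1 = 6072 / 1 = 6072
Full cycle length = 6072

Answer: 6072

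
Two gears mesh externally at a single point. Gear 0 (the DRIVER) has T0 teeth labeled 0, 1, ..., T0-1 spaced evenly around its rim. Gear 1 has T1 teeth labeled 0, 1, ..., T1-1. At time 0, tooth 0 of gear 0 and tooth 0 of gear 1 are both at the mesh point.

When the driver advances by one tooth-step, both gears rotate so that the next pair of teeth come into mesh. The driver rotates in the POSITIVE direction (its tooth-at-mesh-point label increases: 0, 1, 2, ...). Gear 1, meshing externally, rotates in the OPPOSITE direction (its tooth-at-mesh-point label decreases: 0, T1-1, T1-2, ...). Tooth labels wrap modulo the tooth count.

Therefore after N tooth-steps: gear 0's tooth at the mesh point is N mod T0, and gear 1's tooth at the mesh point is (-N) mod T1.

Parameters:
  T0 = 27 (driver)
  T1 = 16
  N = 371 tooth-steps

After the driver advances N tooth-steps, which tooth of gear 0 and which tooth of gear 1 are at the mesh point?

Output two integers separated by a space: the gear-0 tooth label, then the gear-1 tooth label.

Answer: 20 13

Derivation:
Gear 0 (driver, T0=27): tooth at mesh = N mod T0
  371 = 13 * 27 + 20, so 371 mod 27 = 20
  gear 0 tooth = 20
Gear 1 (driven, T1=16): tooth at mesh = (-N) mod T1
  371 = 23 * 16 + 3, so 371 mod 16 = 3
  (-371) mod 16 = (-3) mod 16 = 16 - 3 = 13
Mesh after 371 steps: gear-0 tooth 20 meets gear-1 tooth 13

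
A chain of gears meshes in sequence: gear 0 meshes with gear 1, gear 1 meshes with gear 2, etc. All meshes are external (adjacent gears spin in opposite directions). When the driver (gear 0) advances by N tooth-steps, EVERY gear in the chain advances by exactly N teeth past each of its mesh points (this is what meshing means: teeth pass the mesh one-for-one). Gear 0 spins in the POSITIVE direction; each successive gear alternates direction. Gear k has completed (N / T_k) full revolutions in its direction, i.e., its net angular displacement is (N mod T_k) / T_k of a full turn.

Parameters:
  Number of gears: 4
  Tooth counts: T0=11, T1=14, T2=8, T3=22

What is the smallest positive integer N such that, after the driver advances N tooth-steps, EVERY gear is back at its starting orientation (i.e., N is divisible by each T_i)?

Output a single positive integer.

Gear k returns to start when N is a multiple of T_k.
All gears at start simultaneously when N is a common multiple of [11, 14, 8, 22]; the smallest such N is lcm(11, 14, 8, 22).
Start: lcm = T0 = 11
Fold in T1=14: gcd(11, 14) = 1; lcm(11, 14) = 11 * 14 / 1 = 154 / 1 = 154
Fold in T2=8: gcd(154, 8) = 2; lcm(154, 8) = 154 * 8 / 2 = 1232 / 2 = 616
Fold in T3=22: gcd(616, 22) = 22; lcm(616, 22) = 616 * 22 / 22 = 13552 / 22 = 616
Full cycle length = 616

Answer: 616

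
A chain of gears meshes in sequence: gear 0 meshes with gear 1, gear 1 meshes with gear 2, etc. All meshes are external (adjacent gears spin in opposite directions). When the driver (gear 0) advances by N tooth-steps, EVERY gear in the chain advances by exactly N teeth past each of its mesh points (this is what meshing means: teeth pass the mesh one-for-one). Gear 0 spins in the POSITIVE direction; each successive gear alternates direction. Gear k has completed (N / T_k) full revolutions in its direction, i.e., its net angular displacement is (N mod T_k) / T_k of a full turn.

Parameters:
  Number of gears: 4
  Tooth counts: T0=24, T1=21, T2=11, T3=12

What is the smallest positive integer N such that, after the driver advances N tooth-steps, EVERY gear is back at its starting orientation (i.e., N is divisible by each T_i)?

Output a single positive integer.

Gear k returns to start when N is a multiple of T_k.
All gears at start simultaneously when N is a common multiple of [24, 21, 11, 12]; the smallest such N is lcm(24, 21, 11, 12).
Start: lcm = T0 = 24
Fold in T1=21: gcd(24, 21) = 3; lcm(24, 21) = 24 * 21 / 3 = 504 / 3 = 168
Fold in T2=11: gcd(168, 11) = 1; lcm(168, 11) = 168 * 11 / 1 = 1848 / 1 = 1848
Fold in T3=12: gcd(1848, 12) = 12; lcm(1848, 12) = 1848 * 12 / 12 = 22176 / 12 = 1848
Full cycle length = 1848

Answer: 1848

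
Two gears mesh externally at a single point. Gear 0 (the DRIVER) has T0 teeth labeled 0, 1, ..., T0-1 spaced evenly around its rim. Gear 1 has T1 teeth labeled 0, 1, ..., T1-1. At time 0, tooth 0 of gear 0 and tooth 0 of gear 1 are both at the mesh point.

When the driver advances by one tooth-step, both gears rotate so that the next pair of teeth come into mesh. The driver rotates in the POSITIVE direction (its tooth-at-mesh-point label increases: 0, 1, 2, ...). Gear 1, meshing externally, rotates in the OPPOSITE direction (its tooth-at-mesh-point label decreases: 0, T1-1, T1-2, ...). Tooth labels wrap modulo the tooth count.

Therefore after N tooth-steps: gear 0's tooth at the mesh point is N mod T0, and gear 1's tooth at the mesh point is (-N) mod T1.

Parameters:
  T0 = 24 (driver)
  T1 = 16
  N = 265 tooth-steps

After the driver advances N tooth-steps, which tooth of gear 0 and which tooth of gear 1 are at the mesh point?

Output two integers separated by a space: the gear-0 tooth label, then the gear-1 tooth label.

Answer: 1 7

Derivation:
Gear 0 (driver, T0=24): tooth at mesh = N mod T0
  265 = 11 * 24 + 1, so 265 mod 24 = 1
  gear 0 tooth = 1
Gear 1 (driven, T1=16): tooth at mesh = (-N) mod T1
  265 = 16 * 16 + 9, so 265 mod 16 = 9
  (-265) mod 16 = (-9) mod 16 = 16 - 9 = 7
Mesh after 265 steps: gear-0 tooth 1 meets gear-1 tooth 7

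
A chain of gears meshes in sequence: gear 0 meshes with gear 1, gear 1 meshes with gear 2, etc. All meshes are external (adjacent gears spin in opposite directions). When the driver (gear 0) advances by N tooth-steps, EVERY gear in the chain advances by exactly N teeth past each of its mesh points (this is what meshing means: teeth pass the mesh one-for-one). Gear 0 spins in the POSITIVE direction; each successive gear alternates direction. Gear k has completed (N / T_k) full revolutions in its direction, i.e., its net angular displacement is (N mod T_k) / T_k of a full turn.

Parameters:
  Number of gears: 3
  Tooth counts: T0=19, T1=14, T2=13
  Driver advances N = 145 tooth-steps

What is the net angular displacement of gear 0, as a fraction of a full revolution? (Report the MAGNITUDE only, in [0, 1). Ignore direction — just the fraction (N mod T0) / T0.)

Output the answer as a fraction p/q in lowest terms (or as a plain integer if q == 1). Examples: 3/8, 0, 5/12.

Answer: 12/19

Derivation:
Chain of 3 gears, tooth counts: [19, 14, 13]
  gear 0: T0=19, direction=positive, advance = 145 mod 19 = 12 teeth = 12/19 turn
  gear 1: T1=14, direction=negative, advance = 145 mod 14 = 5 teeth = 5/14 turn
  gear 2: T2=13, direction=positive, advance = 145 mod 13 = 2 teeth = 2/13 turn
Gear 0: 145 mod 19 = 12
Fraction = 12 / 19 = 12/19 (gcd(12,19)=1) = 12/19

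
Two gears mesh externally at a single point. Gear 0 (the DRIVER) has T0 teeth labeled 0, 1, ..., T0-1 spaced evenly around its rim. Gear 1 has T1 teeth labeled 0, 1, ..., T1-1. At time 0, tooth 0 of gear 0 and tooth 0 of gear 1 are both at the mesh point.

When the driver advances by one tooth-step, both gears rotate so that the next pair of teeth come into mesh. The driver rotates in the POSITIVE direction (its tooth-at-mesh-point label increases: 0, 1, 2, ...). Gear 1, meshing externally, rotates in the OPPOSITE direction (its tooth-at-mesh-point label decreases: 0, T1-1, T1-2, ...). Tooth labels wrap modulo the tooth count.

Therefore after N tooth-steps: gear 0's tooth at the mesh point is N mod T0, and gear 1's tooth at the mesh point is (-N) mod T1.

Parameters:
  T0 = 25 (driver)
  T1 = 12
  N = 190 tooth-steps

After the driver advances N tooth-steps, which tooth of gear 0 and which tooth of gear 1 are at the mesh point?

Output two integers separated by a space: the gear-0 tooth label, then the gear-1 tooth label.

Gear 0 (driver, T0=25): tooth at mesh = N mod T0
  190 = 7 * 25 + 15, so 190 mod 25 = 15
  gear 0 tooth = 15
Gear 1 (driven, T1=12): tooth at mesh = (-N) mod T1
  190 = 15 * 12 + 10, so 190 mod 12 = 10
  (-190) mod 12 = (-10) mod 12 = 12 - 10 = 2
Mesh after 190 steps: gear-0 tooth 15 meets gear-1 tooth 2

Answer: 15 2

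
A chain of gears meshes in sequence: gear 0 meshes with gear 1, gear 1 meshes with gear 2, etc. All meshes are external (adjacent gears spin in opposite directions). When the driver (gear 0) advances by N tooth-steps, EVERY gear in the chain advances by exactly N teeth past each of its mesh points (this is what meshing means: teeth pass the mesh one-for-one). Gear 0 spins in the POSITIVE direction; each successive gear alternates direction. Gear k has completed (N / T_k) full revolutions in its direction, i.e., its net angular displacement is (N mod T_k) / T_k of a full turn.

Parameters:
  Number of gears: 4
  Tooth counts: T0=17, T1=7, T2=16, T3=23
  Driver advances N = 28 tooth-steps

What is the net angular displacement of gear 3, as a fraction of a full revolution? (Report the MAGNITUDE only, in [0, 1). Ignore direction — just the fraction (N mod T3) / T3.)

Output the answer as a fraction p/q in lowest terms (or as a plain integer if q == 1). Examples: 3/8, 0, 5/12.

Chain of 4 gears, tooth counts: [17, 7, 16, 23]
  gear 0: T0=17, direction=positive, advance = 28 mod 17 = 11 teeth = 11/17 turn
  gear 1: T1=7, direction=negative, advance = 28 mod 7 = 0 teeth = 0/7 turn
  gear 2: T2=16, direction=positive, advance = 28 mod 16 = 12 teeth = 12/16 turn
  gear 3: T3=23, direction=negative, advance = 28 mod 23 = 5 teeth = 5/23 turn
Gear 3: 28 mod 23 = 5
Fraction = 5 / 23 = 5/23 (gcd(5,23)=1) = 5/23

Answer: 5/23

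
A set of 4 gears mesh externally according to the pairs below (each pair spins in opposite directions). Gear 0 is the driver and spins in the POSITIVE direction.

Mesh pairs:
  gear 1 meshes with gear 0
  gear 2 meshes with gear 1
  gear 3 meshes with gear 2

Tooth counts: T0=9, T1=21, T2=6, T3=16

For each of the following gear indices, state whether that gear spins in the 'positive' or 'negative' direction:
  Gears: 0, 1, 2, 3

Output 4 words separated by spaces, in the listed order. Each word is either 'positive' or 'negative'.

Answer: positive negative positive negative

Derivation:
Gear 0 (driver): positive (depth 0)
  gear 1: meshes with gear 0 -> depth 1 -> negative (opposite of gear 0)
  gear 2: meshes with gear 1 -> depth 2 -> positive (opposite of gear 1)
  gear 3: meshes with gear 2 -> depth 3 -> negative (opposite of gear 2)
Queried indices 0, 1, 2, 3 -> positive, negative, positive, negative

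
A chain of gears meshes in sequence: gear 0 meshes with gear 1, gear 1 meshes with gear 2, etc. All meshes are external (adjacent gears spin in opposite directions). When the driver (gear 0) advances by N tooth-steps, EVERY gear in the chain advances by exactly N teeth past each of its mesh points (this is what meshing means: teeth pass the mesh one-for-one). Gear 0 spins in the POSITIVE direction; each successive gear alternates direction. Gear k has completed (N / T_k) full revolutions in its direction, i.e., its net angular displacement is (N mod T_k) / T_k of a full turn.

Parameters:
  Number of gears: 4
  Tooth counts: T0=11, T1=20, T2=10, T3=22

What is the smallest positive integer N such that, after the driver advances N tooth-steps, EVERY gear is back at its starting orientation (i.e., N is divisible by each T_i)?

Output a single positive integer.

Gear k returns to start when N is a multiple of T_k.
All gears at start simultaneously when N is a common multiple of [11, 20, 10, 22]; the smallest such N is lcm(11, 20, 10, 22).
Start: lcm = T0 = 11
Fold in T1=20: gcd(11, 20) = 1; lcm(11, 20) = 11 * 20 / 1 = 220 / 1 = 220
Fold in T2=10: gcd(220, 10) = 10; lcm(220, 10) = 220 * 10 / 10 = 2200 / 10 = 220
Fold in T3=22: gcd(220, 22) = 22; lcm(220, 22) = 220 * 22 / 22 = 4840 / 22 = 220
Full cycle length = 220

Answer: 220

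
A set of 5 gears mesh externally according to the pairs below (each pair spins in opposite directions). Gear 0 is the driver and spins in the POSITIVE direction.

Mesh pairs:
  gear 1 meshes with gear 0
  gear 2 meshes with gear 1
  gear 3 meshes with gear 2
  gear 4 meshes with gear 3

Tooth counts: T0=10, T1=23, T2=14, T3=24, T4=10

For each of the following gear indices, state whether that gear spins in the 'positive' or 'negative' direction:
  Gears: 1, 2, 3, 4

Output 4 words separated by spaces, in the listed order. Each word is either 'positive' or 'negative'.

Answer: negative positive negative positive

Derivation:
Gear 0 (driver): positive (depth 0)
  gear 1: meshes with gear 0 -> depth 1 -> negative (opposite of gear 0)
  gear 2: meshes with gear 1 -> depth 2 -> positive (opposite of gear 1)
  gear 3: meshes with gear 2 -> depth 3 -> negative (opposite of gear 2)
  gear 4: meshes with gear 3 -> depth 4 -> positive (opposite of gear 3)
Queried indices 1, 2, 3, 4 -> negative, positive, negative, positive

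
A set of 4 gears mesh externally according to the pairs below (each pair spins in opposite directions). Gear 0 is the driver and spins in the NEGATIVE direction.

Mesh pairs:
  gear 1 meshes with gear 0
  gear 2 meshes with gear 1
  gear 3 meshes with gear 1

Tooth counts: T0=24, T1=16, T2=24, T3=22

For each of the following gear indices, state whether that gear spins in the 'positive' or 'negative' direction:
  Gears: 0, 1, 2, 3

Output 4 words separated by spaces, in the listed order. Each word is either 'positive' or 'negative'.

Answer: negative positive negative negative

Derivation:
Gear 0 (driver): negative (depth 0)
  gear 1: meshes with gear 0 -> depth 1 -> positive (opposite of gear 0)
  gear 2: meshes with gear 1 -> depth 2 -> negative (opposite of gear 1)
  gear 3: meshes with gear 1 -> depth 2 -> negative (opposite of gear 1)
Queried indices 0, 1, 2, 3 -> negative, positive, negative, negative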